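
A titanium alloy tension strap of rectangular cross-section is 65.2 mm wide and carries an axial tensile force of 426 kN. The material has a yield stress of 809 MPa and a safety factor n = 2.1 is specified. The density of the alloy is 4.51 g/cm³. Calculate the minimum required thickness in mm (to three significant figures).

σ_allow = 809/2.1 = 385.2 MPa.
Required area A = F/σ_allow = 426000/385.2 = 1106 mm².
t = A/w = 1106/65.2 = 16.96 mm.

t = 17.0 mm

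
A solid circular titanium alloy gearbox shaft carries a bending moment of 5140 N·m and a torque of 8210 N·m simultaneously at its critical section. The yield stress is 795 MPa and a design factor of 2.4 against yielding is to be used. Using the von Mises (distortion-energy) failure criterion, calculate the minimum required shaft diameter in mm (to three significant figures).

d = 64.6 mm

σ_allow = σ_y/n = 795/2.4 = 331.2 MPa.
For a solid shaft σ_b = 32M/(πd³) and τ = 16T/(πd³), so the von Mises stress is σ' = (16/πd³)·√(4M²+3T²).
√(4M²+3T²) = √(4×(5.140×10^6)² + 3×(8.210×10^6)²) = 1.755×10^7 N·mm.
d³ = 16×1.755×10^7/(π×331.2) = 269800 mm³.
d = 64.62 mm.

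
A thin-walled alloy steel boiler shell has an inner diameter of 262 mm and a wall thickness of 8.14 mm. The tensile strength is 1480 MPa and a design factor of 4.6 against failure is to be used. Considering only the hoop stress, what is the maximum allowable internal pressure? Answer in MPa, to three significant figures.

p_allow = 20.0 MPa

σ_allow = 1480/4.6 = 321.7 MPa.
σ_h = pD/(2t) → p_allow = 2σ_allow t/D = 2×321.7×8.14/262 = 19.99 MPa.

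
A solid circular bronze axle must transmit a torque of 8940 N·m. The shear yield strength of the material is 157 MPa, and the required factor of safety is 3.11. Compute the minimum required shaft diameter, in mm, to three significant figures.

d = 96.6 mm

Allowable shear stress τ_allow = 157/3.11 = 50.48 MPa.
For a solid shaft τ = 16T/(πd³), so d³ = 16T/(π τ_allow) = 16×8940000/(π×50.48) = 901900 mm³.
d = (901900)^(1/3) = 96.62 mm.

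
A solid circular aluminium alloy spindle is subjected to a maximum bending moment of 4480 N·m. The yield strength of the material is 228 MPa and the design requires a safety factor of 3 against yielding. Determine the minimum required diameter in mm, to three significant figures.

d = 84.4 mm

σ_allow = 228/3 = 76.00 MPa.
For a solid circular section σ = 32M/(πd³), so d³ = 32M/(π σ_allow) = 32×4480000/(π×76.00) = 600400 mm³.
d = 84.36 mm.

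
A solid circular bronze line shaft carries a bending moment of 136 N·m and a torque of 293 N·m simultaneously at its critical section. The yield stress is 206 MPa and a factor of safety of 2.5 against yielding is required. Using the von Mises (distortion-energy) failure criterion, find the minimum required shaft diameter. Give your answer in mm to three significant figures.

d = 32.9 mm

σ_allow = σ_y/n = 206/2.5 = 82.40 MPa.
For a solid shaft σ_b = 32M/(πd³) and τ = 16T/(πd³), so the von Mises stress is σ' = (16/πd³)·√(4M²+3T²).
√(4M²+3T²) = √(4×(136000)² + 3×(293000)²) = 575800 N·mm.
d³ = 16×575800/(π×82.40) = 35590 mm³.
d = 32.89 mm.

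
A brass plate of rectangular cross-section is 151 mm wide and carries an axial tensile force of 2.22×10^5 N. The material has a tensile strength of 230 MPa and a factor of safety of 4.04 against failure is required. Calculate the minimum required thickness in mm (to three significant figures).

t = 25.8 mm

σ_allow = 230/4.04 = 56.93 MPa.
Required area A = F/σ_allow = 222000/56.93 = 3899 mm².
t = A/w = 3899/151 = 25.82 mm.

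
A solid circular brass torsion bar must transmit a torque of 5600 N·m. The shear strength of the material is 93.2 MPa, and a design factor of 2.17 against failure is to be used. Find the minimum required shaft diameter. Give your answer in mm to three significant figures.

Allowable shear stress τ_allow = 93.2/2.17 = 42.95 MPa.
For a solid shaft τ = 16T/(πd³), so d³ = 16T/(π τ_allow) = 16×5600000/(π×42.95) = 664100 mm³.
d = (664100)^(1/3) = 87.24 mm.

d = 87.2 mm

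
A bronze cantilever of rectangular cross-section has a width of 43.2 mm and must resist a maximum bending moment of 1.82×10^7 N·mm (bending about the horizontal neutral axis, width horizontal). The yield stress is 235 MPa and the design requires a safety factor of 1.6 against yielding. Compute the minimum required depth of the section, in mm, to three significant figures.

σ_allow = 235/1.6 = 146.9 MPa.
For a rectangular section σ = 6M/(bh²), so h² = 6M/(b σ_allow) = 6×1.8200×10^7/(43.2×146.9) = 17210 mm².
h = 131.2 mm.

h = 131 mm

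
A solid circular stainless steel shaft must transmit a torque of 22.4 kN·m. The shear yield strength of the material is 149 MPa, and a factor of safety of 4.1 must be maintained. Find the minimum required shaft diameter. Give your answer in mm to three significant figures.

d = 146 mm

Allowable shear stress τ_allow = 149/4.1 = 36.34 MPa.
For a solid shaft τ = 16T/(πd³), so d³ = 16T/(π τ_allow) = 16×2.2400×10^7/(π×36.34) = 3.139×10^6 mm³.
d = (3.139×10^6)^(1/3) = 146.4 mm.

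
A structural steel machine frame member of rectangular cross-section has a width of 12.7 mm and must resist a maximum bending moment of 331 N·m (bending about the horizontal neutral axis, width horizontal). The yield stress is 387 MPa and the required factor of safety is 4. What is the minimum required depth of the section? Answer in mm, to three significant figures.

h = 40.2 mm

σ_allow = 387/4 = 96.75 MPa.
For a rectangular section σ = 6M/(bh²), so h² = 6M/(b σ_allow) = 6×331000/(12.7×96.75) = 1616 mm².
h = 40.20 mm.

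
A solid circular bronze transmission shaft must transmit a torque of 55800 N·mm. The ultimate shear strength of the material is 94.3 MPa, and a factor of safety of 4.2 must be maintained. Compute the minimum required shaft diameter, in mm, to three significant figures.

d = 23.3 mm

Allowable shear stress τ_allow = 94.3/4.2 = 22.45 MPa.
For a solid shaft τ = 16T/(πd³), so d³ = 16T/(π τ_allow) = 16×55800/(π×22.45) = 12660 mm³.
d = (12660)^(1/3) = 23.30 mm.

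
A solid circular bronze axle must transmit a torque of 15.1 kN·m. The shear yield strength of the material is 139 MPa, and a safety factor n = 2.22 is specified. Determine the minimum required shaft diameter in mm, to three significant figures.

d = 107 mm

Allowable shear stress τ_allow = 139/2.22 = 62.61 MPa.
For a solid shaft τ = 16T/(πd³), so d³ = 16T/(π τ_allow) = 16×1.5100×10^7/(π×62.61) = 1.228×10^6 mm³.
d = (1.228×10^6)^(1/3) = 107.1 mm.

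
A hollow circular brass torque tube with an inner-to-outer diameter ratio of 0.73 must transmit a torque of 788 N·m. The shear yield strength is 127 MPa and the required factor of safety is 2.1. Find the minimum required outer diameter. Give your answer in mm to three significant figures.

d_o = 45.3 mm

τ_allow = 127/2.1 = 60.48 MPa.
For a hollow shaft τ = 16T/[πd_o³(1−k⁴)] with k = 0.73, so 1−k⁴ = 0.7160.
d_o³ = 16T/[π τ_allow (1−k⁴)] = 16×788000/(π×60.48×0.7160) = 92680 mm³.
d_o = 45.25 mm.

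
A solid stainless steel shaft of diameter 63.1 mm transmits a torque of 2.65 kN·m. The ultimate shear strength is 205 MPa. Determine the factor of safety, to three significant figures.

n = 3.82

τ = 16T/(πd³) = 16×2650000/(π×63.1³) = 53.72 MPa.
n = τ_limit/τ = 205/53.72 = 3.816.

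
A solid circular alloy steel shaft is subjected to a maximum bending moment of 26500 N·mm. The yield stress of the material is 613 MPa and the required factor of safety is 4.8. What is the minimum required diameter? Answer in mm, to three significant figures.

d = 12.8 mm

σ_allow = 613/4.8 = 127.7 MPa.
For a solid circular section σ = 32M/(πd³), so d³ = 32M/(π σ_allow) = 32×26500/(π×127.7) = 2114 mm³.
d = 12.83 mm.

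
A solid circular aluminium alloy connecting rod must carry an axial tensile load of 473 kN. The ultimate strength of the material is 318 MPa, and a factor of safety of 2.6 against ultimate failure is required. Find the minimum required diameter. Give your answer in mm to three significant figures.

Allowable stress σ_allow = 318/2.6 = 122.3 MPa.
Required area A = F/σ_allow = 473000/122.3 = 3867 mm².
A = πd²/4 → d = √(4A/π) = 70.17 mm.

d = 70.2 mm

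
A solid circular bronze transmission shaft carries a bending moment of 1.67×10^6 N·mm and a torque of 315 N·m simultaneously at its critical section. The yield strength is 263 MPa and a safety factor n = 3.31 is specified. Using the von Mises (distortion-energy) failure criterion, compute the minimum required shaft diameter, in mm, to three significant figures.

d = 60.1 mm

σ_allow = σ_y/n = 263/3.31 = 79.46 MPa.
For a solid shaft σ_b = 32M/(πd³) and τ = 16T/(πd³), so the von Mises stress is σ' = (16/πd³)·√(4M²+3T²).
√(4M²+3T²) = √(4×(1.670×10^6)² + 3×(315000)²) = 3.384×10^6 N·mm.
d³ = 16×3.384×10^6/(π×79.46) = 216900 mm³.
d = 60.09 mm.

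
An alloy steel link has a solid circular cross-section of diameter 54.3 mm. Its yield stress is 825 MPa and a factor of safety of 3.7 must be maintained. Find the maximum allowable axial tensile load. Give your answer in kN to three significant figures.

F_allow = 516 kN

σ_allow = 825/3.7 = 223.0 MPa.
A = πd²/4 = π×54.3²/4 = 2316 mm².
F_allow = σ_allow × A = 223.0×2316 = 516300 N.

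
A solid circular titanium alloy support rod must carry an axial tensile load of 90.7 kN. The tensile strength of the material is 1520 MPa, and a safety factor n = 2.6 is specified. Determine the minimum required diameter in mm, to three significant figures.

Allowable stress σ_allow = 1520/2.6 = 584.6 MPa.
Required area A = F/σ_allow = 90700/584.6 = 155.1 mm².
A = πd²/4 → d = √(4A/π) = 14.05 mm.

d = 14.1 mm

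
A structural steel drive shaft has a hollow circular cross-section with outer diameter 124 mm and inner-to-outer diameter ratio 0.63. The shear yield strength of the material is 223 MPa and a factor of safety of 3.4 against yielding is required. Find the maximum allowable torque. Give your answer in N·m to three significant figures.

τ_allow = 223/3.4 = 65.59 MPa.
For a hollow shaft T_allow = τ_allow·πd_o³(1−k⁴)/16 with 1−k⁴ = 0.8425, so πd_o³(1−k⁴)/16 = 315400 mm³.
T_allow = 65.59×315400 = 2.069×10^7 N·mm = 20690 N·m.

T_allow = 20700 N·m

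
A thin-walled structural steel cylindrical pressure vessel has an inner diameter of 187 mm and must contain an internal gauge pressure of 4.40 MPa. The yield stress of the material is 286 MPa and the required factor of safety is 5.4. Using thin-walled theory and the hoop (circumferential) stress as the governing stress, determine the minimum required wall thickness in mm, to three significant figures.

t = 7.77 mm

σ_allow = 286/5.4 = 52.96 MPa.
Hoop stress σ_h = pD/(2t), so t = pD/(2σ_allow) = 4.40×187/(2×52.96) = 7.768 mm.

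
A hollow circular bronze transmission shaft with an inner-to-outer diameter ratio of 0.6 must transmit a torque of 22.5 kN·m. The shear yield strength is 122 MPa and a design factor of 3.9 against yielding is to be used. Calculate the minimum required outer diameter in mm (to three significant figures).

τ_allow = 122/3.9 = 31.28 MPa.
For a hollow shaft τ = 16T/[πd_o³(1−k⁴)] with k = 0.6, so 1−k⁴ = 0.8704.
d_o³ = 16T/[π τ_allow (1−k⁴)] = 16×2.2500×10^7/(π×31.28×0.8704) = 4.209×10^6 mm³.
d_o = 161.5 mm.

d_o = 161 mm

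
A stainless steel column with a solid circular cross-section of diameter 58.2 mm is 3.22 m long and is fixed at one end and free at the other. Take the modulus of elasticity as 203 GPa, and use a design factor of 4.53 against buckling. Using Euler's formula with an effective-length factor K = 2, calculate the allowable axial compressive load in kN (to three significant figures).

I = πd⁴/64 = π×58.2⁴/64 = 563200 mm⁴.
Effective length L_e = KL = 2×3.22 m = 6440 mm.
Euler critical load P_cr = π²EI/L_e² = π²×203000×563200/6440² = 27210 N.
P_allow = P_cr/n = 27210/4.53 = 6006 N.

P_allow = 6.01 kN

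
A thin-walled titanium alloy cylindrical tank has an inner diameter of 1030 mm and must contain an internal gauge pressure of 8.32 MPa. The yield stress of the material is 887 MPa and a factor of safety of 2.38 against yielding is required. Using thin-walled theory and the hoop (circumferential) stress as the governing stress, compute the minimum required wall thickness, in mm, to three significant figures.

t = 11.5 mm

σ_allow = 887/2.38 = 372.7 MPa.
Hoop stress σ_h = pD/(2t), so t = pD/(2σ_allow) = 8.32×1030/(2×372.7) = 11.50 mm.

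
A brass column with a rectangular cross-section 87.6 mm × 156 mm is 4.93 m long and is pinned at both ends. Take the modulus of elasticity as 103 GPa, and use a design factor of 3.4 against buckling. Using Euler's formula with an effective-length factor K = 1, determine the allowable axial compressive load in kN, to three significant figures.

P_allow = 108 kN

Buckling occurs about the weak axis: I_min = h·b³/12 = 156×87.6³/12 = 8.739×10^6 mm⁴ (b = 87.6 mm is the smaller dimension).
Effective length L_e = KL = 1×4.93 m = 4930 mm.
Euler critical load P_cr = π²EI/L_e² = π²×103000×8.739×10^6/4930² = 365500 N.
P_allow = P_cr/n = 365500/3.4 = 107500 N.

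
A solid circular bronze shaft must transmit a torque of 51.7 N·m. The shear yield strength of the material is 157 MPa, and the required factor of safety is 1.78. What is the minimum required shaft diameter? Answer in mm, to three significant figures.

d = 14.4 mm

Allowable shear stress τ_allow = 157/1.78 = 88.20 MPa.
For a solid shaft τ = 16T/(πd³), so d³ = 16T/(π τ_allow) = 16×51700/(π×88.20) = 2985 mm³.
d = (2985)^(1/3) = 14.40 mm.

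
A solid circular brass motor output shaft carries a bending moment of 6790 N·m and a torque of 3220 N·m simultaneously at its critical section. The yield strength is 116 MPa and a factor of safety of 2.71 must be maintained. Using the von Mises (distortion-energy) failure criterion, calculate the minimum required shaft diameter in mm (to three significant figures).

σ_allow = σ_y/n = 116/2.71 = 42.80 MPa.
For a solid shaft σ_b = 32M/(πd³) and τ = 16T/(πd³), so the von Mises stress is σ' = (16/πd³)·√(4M²+3T²).
√(4M²+3T²) = √(4×(6.790×10^6)² + 3×(3.220×10^6)²) = 1.468×10^7 N·mm.
d³ = 16×1.468×10^7/(π×42.80) = 1.747×10^6 mm³.
d = 120.4 mm.

d = 120 mm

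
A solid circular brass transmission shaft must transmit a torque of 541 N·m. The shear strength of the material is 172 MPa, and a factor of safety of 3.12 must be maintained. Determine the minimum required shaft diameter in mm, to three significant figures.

Allowable shear stress τ_allow = 172/3.12 = 55.13 MPa.
For a solid shaft τ = 16T/(πd³), so d³ = 16T/(π τ_allow) = 16×541000/(π×55.13) = 49980 mm³.
d = (49980)^(1/3) = 36.84 mm.

d = 36.8 mm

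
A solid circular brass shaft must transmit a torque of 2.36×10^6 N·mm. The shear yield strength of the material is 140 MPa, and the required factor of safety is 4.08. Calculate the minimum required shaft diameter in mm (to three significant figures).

d = 70.5 mm

Allowable shear stress τ_allow = 140/4.08 = 34.31 MPa.
For a solid shaft τ = 16T/(πd³), so d³ = 16T/(π τ_allow) = 16×2360000/(π×34.31) = 350300 mm³.
d = (350300)^(1/3) = 70.49 mm.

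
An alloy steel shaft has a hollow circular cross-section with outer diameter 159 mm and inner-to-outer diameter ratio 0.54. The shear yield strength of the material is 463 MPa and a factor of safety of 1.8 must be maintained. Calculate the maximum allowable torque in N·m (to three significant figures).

T_allow = 1.86×10^5 N·m

τ_allow = 463/1.8 = 257.2 MPa.
For a hollow shaft T_allow = τ_allow·πd_o³(1−k⁴)/16 with 1−k⁴ = 0.9150, so πd_o³(1−k⁴)/16 = 722200 mm³.
T_allow = 257.2×722200 = 1.858×10^8 N·mm = 185800 N·m.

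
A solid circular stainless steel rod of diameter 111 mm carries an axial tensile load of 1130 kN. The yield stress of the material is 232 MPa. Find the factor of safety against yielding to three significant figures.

n = 1.99

A = πd²/4 = 9677 mm².
σ = F/A = 1130000/9677 = 116.8 MPa.
n = 232/116.8 = 1.987.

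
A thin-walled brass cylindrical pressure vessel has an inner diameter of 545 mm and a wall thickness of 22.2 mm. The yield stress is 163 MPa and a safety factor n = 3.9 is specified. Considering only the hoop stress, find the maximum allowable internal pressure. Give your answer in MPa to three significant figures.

σ_allow = 163/3.9 = 41.79 MPa.
σ_h = pD/(2t) → p_allow = 2σ_allow t/D = 2×41.79×22.2/545 = 3.405 MPa.

p_allow = 3.40 MPa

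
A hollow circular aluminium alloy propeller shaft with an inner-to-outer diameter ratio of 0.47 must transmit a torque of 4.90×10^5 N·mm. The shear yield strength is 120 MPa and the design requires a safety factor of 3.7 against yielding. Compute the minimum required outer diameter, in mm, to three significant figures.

d_o = 43.2 mm

τ_allow = 120/3.7 = 32.43 MPa.
For a hollow shaft τ = 16T/[πd_o³(1−k⁴)] with k = 0.47, so 1−k⁴ = 0.9512.
d_o³ = 16T/[π τ_allow (1−k⁴)] = 16×490000/(π×32.43×0.9512) = 80890 mm³.
d_o = 43.25 mm.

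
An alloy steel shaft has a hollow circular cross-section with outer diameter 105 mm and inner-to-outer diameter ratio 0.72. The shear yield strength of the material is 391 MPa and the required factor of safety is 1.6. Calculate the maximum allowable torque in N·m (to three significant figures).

τ_allow = 391/1.6 = 244.4 MPa.
For a hollow shaft T_allow = τ_allow·πd_o³(1−k⁴)/16 with 1−k⁴ = 0.7313, so πd_o³(1−k⁴)/16 = 166200 mm³.
T_allow = 244.4×166200 = 4.062×10^7 N·mm = 40620 N·m.

T_allow = 40600 N·m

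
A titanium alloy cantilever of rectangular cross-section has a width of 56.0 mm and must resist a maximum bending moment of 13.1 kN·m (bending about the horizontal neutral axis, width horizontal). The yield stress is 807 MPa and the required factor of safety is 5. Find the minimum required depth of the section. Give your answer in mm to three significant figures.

h = 93.3 mm

σ_allow = 807/5 = 161.4 MPa.
For a rectangular section σ = 6M/(bh²), so h² = 6M/(b σ_allow) = 6×1.3100×10^7/(56.0×161.4) = 8696 mm².
h = 93.25 mm.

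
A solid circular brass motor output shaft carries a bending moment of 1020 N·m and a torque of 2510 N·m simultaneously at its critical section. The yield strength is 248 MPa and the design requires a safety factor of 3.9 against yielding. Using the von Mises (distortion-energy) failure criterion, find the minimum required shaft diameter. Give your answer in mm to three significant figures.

d = 72.7 mm

σ_allow = σ_y/n = 248/3.9 = 63.59 MPa.
For a solid shaft σ_b = 32M/(πd³) and τ = 16T/(πd³), so the von Mises stress is σ' = (16/πd³)·√(4M²+3T²).
√(4M²+3T²) = √(4×(1.020×10^6)² + 3×(2.510×10^6)²) = 4.802×10^6 N·mm.
d³ = 16×4.802×10^6/(π×63.59) = 384600 mm³.
d = 72.72 mm.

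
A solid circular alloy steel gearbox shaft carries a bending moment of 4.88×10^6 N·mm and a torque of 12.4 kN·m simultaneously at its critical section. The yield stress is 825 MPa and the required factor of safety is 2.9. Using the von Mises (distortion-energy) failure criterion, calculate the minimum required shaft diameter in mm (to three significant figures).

d = 75.0 mm

σ_allow = σ_y/n = 825/2.9 = 284.5 MPa.
For a solid shaft σ_b = 32M/(πd³) and τ = 16T/(πd³), so the von Mises stress is σ' = (16/πd³)·√(4M²+3T²).
√(4M²+3T²) = √(4×(4.880×10^6)² + 3×(1.240×10^7)²) = 2.359×10^7 N·mm.
d³ = 16×2.359×10^7/(π×284.5) = 422300 mm³.
d = 75.03 mm.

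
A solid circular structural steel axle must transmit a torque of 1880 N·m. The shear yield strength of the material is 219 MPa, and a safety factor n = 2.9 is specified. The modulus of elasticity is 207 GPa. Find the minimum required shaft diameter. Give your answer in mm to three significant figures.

Allowable shear stress τ_allow = 219/2.9 = 75.52 MPa.
For a solid shaft τ = 16T/(πd³), so d³ = 16T/(π τ_allow) = 16×1880000/(π×75.52) = 126800 mm³.
d = (126800)^(1/3) = 50.24 mm.

d = 50.2 mm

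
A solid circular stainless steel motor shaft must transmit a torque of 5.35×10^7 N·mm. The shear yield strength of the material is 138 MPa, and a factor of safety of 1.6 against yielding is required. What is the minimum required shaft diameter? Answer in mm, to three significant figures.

d = 147 mm

Allowable shear stress τ_allow = 138/1.6 = 86.25 MPa.
For a solid shaft τ = 16T/(πd³), so d³ = 16T/(π τ_allow) = 16×5.3500×10^7/(π×86.25) = 3.159×10^6 mm³.
d = (3.159×10^6)^(1/3) = 146.7 mm.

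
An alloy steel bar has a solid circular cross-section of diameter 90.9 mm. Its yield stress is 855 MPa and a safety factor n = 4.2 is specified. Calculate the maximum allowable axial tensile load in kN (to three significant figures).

F_allow = 1320 kN

σ_allow = 855/4.2 = 203.6 MPa.
A = πd²/4 = π×90.9²/4 = 6490 mm².
F_allow = σ_allow × A = 203.6×6490 = 1.321×10^6 N.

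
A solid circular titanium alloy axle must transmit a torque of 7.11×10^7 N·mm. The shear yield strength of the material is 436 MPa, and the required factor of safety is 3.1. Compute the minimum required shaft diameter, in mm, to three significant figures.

d = 137 mm

Allowable shear stress τ_allow = 436/3.1 = 140.6 MPa.
For a solid shaft τ = 16T/(πd³), so d³ = 16T/(π τ_allow) = 16×7.1100×10^7/(π×140.6) = 2.575×10^6 mm³.
d = (2.575×10^6)^(1/3) = 137.1 mm.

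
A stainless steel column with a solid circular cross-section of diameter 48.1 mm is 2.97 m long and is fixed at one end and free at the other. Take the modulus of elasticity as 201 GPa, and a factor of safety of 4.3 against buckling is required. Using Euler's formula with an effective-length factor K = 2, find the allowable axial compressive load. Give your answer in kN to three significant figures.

I = πd⁴/64 = π×48.1⁴/64 = 262800 mm⁴.
Effective length L_e = KL = 2×2.97 m = 5940 mm.
Euler critical load P_cr = π²EI/L_e² = π²×201000×262800/5940² = 14770 N.
P_allow = P_cr/n = 14770/4.3 = 3436 N.

P_allow = 3.44 kN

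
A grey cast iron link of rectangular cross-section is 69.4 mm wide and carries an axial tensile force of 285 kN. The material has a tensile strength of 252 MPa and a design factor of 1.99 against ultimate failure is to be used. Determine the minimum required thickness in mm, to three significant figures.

t = 32.4 mm

σ_allow = 252/1.99 = 126.6 MPa.
Required area A = F/σ_allow = 285000/126.6 = 2251 mm².
t = A/w = 2251/69.4 = 32.43 mm.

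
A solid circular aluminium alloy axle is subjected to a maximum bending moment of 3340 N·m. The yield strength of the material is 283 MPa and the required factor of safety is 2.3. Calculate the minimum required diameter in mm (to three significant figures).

σ_allow = 283/2.3 = 123.0 MPa.
For a solid circular section σ = 32M/(πd³), so d³ = 32M/(π σ_allow) = 32×3340000/(π×123.0) = 276500 mm³.
d = 65.15 mm.

d = 65.1 mm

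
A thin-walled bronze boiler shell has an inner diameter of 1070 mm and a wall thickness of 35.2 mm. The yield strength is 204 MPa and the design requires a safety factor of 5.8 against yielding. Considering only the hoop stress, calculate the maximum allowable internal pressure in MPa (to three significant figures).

σ_allow = 204/5.8 = 35.17 MPa.
σ_h = pD/(2t) → p_allow = 2σ_allow t/D = 2×35.17×35.2/1070 = 2.314 MPa.

p_allow = 2.31 MPa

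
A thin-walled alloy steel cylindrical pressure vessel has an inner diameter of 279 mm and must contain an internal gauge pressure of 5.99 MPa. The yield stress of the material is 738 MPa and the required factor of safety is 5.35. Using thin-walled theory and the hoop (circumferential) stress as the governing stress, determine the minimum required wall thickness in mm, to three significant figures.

σ_allow = 738/5.35 = 137.9 MPa.
Hoop stress σ_h = pD/(2t), so t = pD/(2σ_allow) = 5.99×279/(2×137.9) = 6.058 mm.

t = 6.06 mm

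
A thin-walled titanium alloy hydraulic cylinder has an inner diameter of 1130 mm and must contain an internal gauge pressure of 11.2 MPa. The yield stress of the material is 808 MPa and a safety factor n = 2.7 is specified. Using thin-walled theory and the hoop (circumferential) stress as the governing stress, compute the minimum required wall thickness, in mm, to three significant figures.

t = 21.1 mm

σ_allow = 808/2.7 = 299.3 MPa.
Hoop stress σ_h = pD/(2t), so t = pD/(2σ_allow) = 11.2×1130/(2×299.3) = 21.15 mm.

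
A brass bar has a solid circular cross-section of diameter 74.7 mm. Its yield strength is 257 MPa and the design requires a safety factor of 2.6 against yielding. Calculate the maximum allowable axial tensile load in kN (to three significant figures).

F_allow = 433 kN

σ_allow = 257/2.6 = 98.85 MPa.
A = πd²/4 = π×74.7²/4 = 4383 mm².
F_allow = σ_allow × A = 98.85×4383 = 433200 N.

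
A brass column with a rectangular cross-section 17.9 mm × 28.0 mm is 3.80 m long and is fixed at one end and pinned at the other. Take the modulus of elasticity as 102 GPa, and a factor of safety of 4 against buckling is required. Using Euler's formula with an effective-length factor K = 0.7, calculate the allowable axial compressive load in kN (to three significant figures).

Buckling occurs about the weak axis: I_min = h·b³/12 = 28.0×17.9³/12 = 13380 mm⁴ (b = 17.9 mm is the smaller dimension).
Effective length L_e = KL = 0.7×3.80 m = 2660 mm.
Euler critical load P_cr = π²EI/L_e² = π²×102000×13380/2660² = 1904 N.
P_allow = P_cr/n = 1904/4 = 476.0 N.

P_allow = 0.476 kN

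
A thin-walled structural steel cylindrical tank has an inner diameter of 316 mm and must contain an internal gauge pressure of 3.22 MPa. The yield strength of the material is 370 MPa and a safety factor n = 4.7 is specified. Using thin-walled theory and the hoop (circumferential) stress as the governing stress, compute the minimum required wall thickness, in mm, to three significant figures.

σ_allow = 370/4.7 = 78.72 MPa.
Hoop stress σ_h = pD/(2t), so t = pD/(2σ_allow) = 3.22×316/(2×78.72) = 6.463 mm.

t = 6.46 mm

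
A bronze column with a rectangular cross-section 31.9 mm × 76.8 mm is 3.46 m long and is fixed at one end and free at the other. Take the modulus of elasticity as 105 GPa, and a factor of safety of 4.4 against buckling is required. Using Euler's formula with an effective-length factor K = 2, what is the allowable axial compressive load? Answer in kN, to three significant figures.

Buckling occurs about the weak axis: I_min = h·b³/12 = 76.8×31.9³/12 = 207800 mm⁴ (b = 31.9 mm is the smaller dimension).
Effective length L_e = KL = 2×3.46 m = 6920 mm.
Euler critical load P_cr = π²EI/L_e² = π²×105000×207800/6920² = 4496 N.
P_allow = P_cr/n = 4496/4.4 = 1022 N.

P_allow = 1.02 kN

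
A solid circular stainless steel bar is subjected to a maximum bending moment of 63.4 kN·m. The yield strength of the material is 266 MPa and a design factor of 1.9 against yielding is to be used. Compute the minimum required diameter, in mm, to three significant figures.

d = 166 mm

σ_allow = 266/1.9 = 140.0 MPa.
For a solid circular section σ = 32M/(πd³), so d³ = 32M/(π σ_allow) = 32×6.3400×10^7/(π×140.0) = 4.613×10^6 mm³.
d = 166.5 mm.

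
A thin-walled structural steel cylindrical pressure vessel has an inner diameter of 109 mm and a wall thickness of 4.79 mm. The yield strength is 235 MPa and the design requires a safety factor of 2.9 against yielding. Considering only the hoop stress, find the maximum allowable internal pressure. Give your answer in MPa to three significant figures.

σ_allow = 235/2.9 = 81.03 MPa.
σ_h = pD/(2t) → p_allow = 2σ_allow t/D = 2×81.03×4.79/109 = 7.122 MPa.

p_allow = 7.12 MPa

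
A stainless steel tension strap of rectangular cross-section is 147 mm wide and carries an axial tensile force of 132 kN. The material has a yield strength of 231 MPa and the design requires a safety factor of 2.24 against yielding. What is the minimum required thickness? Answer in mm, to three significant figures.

t = 8.71 mm

σ_allow = 231/2.24 = 103.1 MPa.
Required area A = F/σ_allow = 132000/103.1 = 1280 mm².
t = A/w = 1280/147 = 8.707 mm.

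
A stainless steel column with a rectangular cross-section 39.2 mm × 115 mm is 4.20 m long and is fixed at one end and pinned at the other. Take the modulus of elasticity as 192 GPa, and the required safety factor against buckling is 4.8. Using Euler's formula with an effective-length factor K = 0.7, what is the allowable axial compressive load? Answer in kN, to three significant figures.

P_allow = 26.4 kN

Buckling occurs about the weak axis: I_min = h·b³/12 = 115×39.2³/12 = 577300 mm⁴ (b = 39.2 mm is the smaller dimension).
Effective length L_e = KL = 0.7×4.20 m = 2940 mm.
Euler critical load P_cr = π²EI/L_e² = π²×192000×577300/2940² = 126600 N.
P_allow = P_cr/n = 126600/4.8 = 26370 N.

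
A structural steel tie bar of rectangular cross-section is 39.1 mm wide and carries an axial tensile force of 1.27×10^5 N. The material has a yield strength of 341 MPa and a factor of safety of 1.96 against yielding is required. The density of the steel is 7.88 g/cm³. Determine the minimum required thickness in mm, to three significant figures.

t = 18.7 mm

σ_allow = 341/1.96 = 174.0 MPa.
Required area A = F/σ_allow = 127000/174.0 = 730.0 mm².
t = A/w = 730.0/39.1 = 18.67 mm.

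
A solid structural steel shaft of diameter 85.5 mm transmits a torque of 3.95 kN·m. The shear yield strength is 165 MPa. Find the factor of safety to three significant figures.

n = 5.13

τ = 16T/(πd³) = 16×3950000/(π×85.5³) = 32.19 MPa.
n = τ_limit/τ = 165/32.19 = 5.126.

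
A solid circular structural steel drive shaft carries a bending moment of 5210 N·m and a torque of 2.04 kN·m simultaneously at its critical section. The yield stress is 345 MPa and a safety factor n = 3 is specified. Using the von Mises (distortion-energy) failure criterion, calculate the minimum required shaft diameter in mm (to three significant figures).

d = 78.7 mm

σ_allow = σ_y/n = 345/3 = 115.0 MPa.
For a solid shaft σ_b = 32M/(πd³) and τ = 16T/(πd³), so the von Mises stress is σ' = (16/πd³)·√(4M²+3T²).
√(4M²+3T²) = √(4×(5.210×10^6)² + 3×(2.040×10^6)²) = 1.100×10^7 N·mm.
d³ = 16×1.100×10^7/(π×115.0) = 487300 mm³.
d = 78.69 mm.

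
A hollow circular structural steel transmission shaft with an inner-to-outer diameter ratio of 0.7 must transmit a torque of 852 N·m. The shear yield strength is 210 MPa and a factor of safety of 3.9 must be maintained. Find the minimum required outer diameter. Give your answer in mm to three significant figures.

τ_allow = 210/3.9 = 53.85 MPa.
For a hollow shaft τ = 16T/[πd_o³(1−k⁴)] with k = 0.7, so 1−k⁴ = 0.7599.
d_o³ = 16T/[π τ_allow (1−k⁴)] = 16×852000/(π×53.85×0.7599) = 106000 mm³.
d_o = 47.33 mm.

d_o = 47.3 mm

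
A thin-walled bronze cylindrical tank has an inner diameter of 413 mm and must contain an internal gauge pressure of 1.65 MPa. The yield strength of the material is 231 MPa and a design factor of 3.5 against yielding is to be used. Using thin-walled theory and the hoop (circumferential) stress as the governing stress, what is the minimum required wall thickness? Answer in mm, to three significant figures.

σ_allow = 231/3.5 = 66.00 MPa.
Hoop stress σ_h = pD/(2t), so t = pD/(2σ_allow) = 1.65×413/(2×66.00) = 5.162 mm.

t = 5.16 mm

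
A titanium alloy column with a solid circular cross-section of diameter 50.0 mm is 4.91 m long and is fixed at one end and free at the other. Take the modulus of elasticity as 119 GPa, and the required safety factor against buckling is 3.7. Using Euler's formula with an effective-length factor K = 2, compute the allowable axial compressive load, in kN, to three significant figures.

P_allow = 1.01 kN

I = πd⁴/64 = π×50.0⁴/64 = 306800 mm⁴.
Effective length L_e = KL = 2×4.91 m = 9820 mm.
Euler critical load P_cr = π²EI/L_e² = π²×119000×306800/9820² = 3737 N.
P_allow = P_cr/n = 3737/3.7 = 1010 N.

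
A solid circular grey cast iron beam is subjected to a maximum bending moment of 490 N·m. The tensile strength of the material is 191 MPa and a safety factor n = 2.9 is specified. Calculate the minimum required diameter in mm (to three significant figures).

σ_allow = 191/2.9 = 65.86 MPa.
For a solid circular section σ = 32M/(πd³), so d³ = 32M/(π σ_allow) = 32×490000/(π×65.86) = 75780 mm³.
d = 42.32 mm.

d = 42.3 mm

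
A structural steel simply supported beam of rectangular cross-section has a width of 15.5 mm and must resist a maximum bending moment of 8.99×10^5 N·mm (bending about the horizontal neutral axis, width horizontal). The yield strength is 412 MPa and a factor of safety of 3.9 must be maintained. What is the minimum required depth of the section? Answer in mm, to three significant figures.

h = 57.4 mm

σ_allow = 412/3.9 = 105.6 MPa.
For a rectangular section σ = 6M/(bh²), so h² = 6M/(b σ_allow) = 6×899000/(15.5×105.6) = 3294 mm².
h = 57.39 mm.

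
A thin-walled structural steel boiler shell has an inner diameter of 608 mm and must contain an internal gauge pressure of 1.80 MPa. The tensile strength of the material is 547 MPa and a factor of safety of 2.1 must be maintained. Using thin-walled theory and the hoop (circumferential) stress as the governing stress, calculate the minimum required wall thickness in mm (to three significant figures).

σ_allow = 547/2.1 = 260.5 MPa.
Hoop stress σ_h = pD/(2t), so t = pD/(2σ_allow) = 1.80×608/(2×260.5) = 2.101 mm.

t = 2.10 mm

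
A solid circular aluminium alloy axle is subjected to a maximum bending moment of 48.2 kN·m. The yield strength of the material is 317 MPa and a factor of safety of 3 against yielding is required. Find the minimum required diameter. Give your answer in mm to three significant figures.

d = 167 mm

σ_allow = 317/3 = 105.7 MPa.
For a solid circular section σ = 32M/(πd³), so d³ = 32M/(π σ_allow) = 32×4.8200×10^7/(π×105.7) = 4.646×10^6 mm³.
d = 166.9 mm.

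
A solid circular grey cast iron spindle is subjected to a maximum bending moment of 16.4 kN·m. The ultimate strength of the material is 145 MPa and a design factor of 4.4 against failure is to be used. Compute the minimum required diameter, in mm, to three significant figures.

σ_allow = 145/4.4 = 32.95 MPa.
For a solid circular section σ = 32M/(πd³), so d³ = 32M/(π σ_allow) = 32×1.6400×10^7/(π×32.95) = 5.069×10^6 mm³.
d = 171.8 mm.

d = 172 mm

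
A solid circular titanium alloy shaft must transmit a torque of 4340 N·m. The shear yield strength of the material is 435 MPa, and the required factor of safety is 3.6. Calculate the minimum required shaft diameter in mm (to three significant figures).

Allowable shear stress τ_allow = 435/3.6 = 120.8 MPa.
For a solid shaft τ = 16T/(πd³), so d³ = 16T/(π τ_allow) = 16×4340000/(π×120.8) = 182900 mm³.
d = (182900)^(1/3) = 56.77 mm.

d = 56.8 mm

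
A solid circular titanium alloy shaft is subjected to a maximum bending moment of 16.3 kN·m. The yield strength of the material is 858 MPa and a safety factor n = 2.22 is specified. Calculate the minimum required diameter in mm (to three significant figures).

d = 75.5 mm

σ_allow = 858/2.22 = 386.5 MPa.
For a solid circular section σ = 32M/(πd³), so d³ = 32M/(π σ_allow) = 32×1.6300×10^7/(π×386.5) = 429600 mm³.
d = 75.45 mm.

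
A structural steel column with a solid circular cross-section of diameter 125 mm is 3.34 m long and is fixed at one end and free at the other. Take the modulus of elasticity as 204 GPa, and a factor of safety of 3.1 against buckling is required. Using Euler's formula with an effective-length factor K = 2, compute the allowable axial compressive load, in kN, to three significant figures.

P_allow = 174 kN

I = πd⁴/64 = π×125⁴/64 = 1.198×10^7 mm⁴.
Effective length L_e = KL = 2×3.34 m = 6680 mm.
Euler critical load P_cr = π²EI/L_e² = π²×204000×1.198×10^7/6680² = 540700 N.
P_allow = P_cr/n = 540700/3.1 = 174400 N.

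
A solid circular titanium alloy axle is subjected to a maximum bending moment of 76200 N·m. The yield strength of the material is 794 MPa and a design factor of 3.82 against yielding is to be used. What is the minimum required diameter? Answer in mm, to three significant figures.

σ_allow = 794/3.82 = 207.9 MPa.
For a solid circular section σ = 32M/(πd³), so d³ = 32M/(π σ_allow) = 32×7.6200×10^7/(π×207.9) = 3.734×10^6 mm³.
d = 155.1 mm.

d = 155 mm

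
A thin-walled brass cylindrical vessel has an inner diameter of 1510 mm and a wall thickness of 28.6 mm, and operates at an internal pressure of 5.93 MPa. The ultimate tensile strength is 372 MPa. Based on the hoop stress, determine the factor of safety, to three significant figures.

n = 2.38

σ_h = pD/(2t) = 5.93×1510/(2×28.6) = 156.5 MPa.
n = 372/156.5 = 2.376.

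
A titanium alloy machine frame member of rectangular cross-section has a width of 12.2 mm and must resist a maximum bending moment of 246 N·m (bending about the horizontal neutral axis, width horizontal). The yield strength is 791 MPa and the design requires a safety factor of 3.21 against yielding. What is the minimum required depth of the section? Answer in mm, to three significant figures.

h = 22.2 mm

σ_allow = 791/3.21 = 246.4 MPa.
For a rectangular section σ = 6M/(bh²), so h² = 6M/(b σ_allow) = 6×246000/(12.2×246.4) = 491.0 mm².
h = 22.16 mm.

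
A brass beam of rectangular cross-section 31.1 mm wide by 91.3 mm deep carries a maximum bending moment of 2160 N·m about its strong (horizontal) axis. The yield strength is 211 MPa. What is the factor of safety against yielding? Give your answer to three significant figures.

Section modulus S = bh²/6 = 31.1×91.3²/6 = 43210 mm³.
σ = M/S = 2160000/43210 = 49.99 MPa.
n = 211/49.99 = 4.221.

n = 4.22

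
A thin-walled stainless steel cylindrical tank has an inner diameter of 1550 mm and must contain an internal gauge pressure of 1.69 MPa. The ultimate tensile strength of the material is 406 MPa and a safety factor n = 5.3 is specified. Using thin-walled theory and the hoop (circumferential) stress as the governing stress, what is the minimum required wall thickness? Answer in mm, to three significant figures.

σ_allow = 406/5.3 = 76.60 MPa.
Hoop stress σ_h = pD/(2t), so t = pD/(2σ_allow) = 1.69×1550/(2×76.60) = 17.10 mm.

t = 17.1 mm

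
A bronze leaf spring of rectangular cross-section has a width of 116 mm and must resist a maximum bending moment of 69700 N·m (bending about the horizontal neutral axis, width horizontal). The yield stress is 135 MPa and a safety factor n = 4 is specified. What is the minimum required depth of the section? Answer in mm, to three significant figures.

h = 327 mm

σ_allow = 135/4 = 33.75 MPa.
For a rectangular section σ = 6M/(bh²), so h² = 6M/(b σ_allow) = 6×6.9700×10^7/(116×33.75) = 106800 mm².
h = 326.8 mm.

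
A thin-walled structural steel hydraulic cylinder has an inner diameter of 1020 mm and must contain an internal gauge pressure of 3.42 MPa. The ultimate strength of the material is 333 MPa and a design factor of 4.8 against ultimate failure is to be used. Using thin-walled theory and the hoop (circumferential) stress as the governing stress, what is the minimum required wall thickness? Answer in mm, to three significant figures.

σ_allow = 333/4.8 = 69.38 MPa.
Hoop stress σ_h = pD/(2t), so t = pD/(2σ_allow) = 3.42×1020/(2×69.38) = 25.14 mm.

t = 25.1 mm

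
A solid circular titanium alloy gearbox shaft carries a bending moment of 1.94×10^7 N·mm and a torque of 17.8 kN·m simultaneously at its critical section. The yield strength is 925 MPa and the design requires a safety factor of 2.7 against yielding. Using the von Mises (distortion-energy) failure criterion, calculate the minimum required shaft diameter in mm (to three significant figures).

σ_allow = σ_y/n = 925/2.7 = 342.6 MPa.
For a solid shaft σ_b = 32M/(πd³) and τ = 16T/(πd³), so the von Mises stress is σ' = (16/πd³)·√(4M²+3T²).
√(4M²+3T²) = √(4×(1.940×10^7)² + 3×(1.780×10^7)²) = 4.956×10^7 N·mm.
d³ = 16×4.956×10^7/(π×342.6) = 736700 mm³.
d = 90.32 mm.

d = 90.3 mm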